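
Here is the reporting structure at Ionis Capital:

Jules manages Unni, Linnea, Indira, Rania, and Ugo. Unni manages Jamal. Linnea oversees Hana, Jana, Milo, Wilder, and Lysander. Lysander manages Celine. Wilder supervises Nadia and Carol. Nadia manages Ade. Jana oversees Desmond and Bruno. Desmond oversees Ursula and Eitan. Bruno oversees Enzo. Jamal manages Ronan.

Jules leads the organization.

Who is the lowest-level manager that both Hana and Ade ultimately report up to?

Hana's chain of managers is Linnea, Jules. Ade's chain of managers is Nadia, Wilder, Linnea, Jules. The first manager that appears in both chains is Linnea.

Linnea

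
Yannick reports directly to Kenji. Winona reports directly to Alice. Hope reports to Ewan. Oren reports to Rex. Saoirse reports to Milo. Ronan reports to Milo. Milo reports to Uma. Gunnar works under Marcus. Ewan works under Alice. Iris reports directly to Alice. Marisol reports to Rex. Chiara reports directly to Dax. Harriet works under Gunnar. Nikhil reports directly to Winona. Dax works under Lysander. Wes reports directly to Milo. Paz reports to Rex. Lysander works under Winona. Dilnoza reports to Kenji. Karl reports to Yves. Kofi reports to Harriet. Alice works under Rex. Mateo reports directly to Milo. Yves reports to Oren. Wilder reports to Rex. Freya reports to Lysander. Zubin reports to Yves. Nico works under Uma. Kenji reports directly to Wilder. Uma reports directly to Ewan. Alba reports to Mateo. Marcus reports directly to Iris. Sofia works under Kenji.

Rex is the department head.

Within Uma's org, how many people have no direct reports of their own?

The people in Uma's organization with no one reporting to them are Nico, Saoirse, Alba, Wes, Ronan. That is 5.

5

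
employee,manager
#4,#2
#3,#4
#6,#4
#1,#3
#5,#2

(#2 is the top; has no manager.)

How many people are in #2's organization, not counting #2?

5

#2 directly manages #4, #5. Under #4: #6, #3, #1 (3). #5 has no reports. So #2's organization is 2 direct reports plus everyone under them: 4 + 1 = 5.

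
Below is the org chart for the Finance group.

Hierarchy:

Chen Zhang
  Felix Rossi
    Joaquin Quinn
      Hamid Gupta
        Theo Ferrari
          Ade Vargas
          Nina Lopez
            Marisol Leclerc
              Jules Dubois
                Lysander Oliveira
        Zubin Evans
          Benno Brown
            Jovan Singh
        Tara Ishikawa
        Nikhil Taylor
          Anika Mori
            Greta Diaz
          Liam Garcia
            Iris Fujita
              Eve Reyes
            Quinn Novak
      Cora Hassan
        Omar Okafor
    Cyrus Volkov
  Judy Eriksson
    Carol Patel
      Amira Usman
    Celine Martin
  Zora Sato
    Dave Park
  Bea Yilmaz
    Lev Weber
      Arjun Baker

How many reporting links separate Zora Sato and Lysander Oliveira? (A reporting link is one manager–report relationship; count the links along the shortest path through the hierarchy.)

Zora Sato is 1 level below Chen Zhang, and Lysander Oliveira is 8 levels below Chen Zhang (their lowest common manager). The shortest path runs up from Zora Sato to Chen Zhang and back down to Lysander Oliveira: 1 + 8 = 9 links.

9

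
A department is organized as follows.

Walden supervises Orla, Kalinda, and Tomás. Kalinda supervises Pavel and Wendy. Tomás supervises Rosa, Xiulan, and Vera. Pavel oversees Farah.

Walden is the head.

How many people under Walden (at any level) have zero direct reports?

6

The people in Walden's organization with no one reporting to them are Vera, Xiulan, Rosa, Wendy, Farah, Orla. That is 6.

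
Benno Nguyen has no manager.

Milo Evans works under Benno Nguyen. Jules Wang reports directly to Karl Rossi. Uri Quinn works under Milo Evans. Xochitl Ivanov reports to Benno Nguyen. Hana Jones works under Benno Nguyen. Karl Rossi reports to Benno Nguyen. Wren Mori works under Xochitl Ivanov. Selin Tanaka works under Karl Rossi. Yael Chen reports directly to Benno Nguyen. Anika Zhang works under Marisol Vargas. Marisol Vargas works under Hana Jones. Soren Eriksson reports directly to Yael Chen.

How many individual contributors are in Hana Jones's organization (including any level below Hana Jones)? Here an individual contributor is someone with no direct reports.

The only person in Hana Jones's organization with no one reporting to them is Anika Zhang. That is 1.

1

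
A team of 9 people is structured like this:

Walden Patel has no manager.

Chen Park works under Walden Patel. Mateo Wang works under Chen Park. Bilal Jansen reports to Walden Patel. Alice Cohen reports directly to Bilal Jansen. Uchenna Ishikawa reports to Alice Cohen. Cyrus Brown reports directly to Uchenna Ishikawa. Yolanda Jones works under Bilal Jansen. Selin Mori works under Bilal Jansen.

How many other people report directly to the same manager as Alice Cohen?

2

Alice Cohen reports to Bilal Jansen. Bilal Jansen's other direct reports are Yolanda Jones, Selin Mori — 2 peers.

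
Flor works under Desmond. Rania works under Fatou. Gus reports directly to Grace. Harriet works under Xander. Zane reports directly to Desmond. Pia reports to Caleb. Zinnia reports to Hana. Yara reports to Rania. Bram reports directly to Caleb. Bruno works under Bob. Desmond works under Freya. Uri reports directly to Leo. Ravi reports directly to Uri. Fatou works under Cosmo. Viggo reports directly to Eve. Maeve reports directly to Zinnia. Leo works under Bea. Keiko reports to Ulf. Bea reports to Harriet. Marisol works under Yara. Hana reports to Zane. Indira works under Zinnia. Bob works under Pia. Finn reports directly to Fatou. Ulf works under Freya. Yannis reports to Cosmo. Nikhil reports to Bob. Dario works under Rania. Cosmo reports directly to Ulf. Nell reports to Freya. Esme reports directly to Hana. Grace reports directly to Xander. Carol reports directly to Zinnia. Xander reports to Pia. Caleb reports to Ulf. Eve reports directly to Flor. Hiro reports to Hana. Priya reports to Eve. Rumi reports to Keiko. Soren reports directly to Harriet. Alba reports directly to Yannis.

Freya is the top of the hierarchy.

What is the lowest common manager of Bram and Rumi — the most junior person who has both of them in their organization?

Ulf

Bram's chain of managers is Caleb, Ulf, Freya. Rumi's chain of managers is Keiko, Ulf, Freya. The first manager that appears in both chains is Ulf.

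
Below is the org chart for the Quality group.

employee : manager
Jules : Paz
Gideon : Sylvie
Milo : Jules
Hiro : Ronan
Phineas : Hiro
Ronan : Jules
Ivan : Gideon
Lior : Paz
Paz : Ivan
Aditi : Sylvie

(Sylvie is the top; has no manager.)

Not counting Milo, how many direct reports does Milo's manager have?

1

Milo reports to Jules. Jules's other direct reports are Ronan — 1 peer.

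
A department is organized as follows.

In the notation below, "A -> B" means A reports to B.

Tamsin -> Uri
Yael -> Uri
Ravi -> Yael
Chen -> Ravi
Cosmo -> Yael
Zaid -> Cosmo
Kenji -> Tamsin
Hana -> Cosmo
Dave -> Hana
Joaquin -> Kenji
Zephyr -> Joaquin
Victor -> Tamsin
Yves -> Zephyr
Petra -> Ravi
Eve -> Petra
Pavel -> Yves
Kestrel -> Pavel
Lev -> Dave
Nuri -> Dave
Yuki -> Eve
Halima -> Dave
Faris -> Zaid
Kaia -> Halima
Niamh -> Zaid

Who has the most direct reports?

Dave

Direct-report counts: Uri has 2; Yael has 2; Cosmo has 2; Hana has 1; Dave has 3; Halima has 1; Zaid has 2; Ravi has 2; Petra has 1; Eve has 1; Tamsin has 2; Kenji has 1; Joaquin has 1; Zephyr has 1; Yves has 1; Pavel has 1. The largest is 3, held by Dave.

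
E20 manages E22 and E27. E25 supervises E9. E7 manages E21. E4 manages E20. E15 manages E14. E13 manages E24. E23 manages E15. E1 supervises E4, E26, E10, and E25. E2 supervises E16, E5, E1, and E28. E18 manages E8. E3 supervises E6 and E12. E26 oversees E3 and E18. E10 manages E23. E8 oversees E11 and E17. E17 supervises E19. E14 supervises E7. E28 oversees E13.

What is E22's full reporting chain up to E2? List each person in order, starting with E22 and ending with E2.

E22 -> E20 -> E4 -> E1 -> E2

E22 reports to E20. E20 reports to E4. E4 reports to E1. E1 reports to E2. E2 is at the top.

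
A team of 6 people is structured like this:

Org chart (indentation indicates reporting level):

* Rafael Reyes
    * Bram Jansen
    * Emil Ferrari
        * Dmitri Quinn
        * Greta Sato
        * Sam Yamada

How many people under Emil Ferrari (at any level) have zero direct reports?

The people in Emil Ferrari's organization with no one reporting to them are Sam Yamada, Greta Sato, Dmitri Quinn. That is 3.

3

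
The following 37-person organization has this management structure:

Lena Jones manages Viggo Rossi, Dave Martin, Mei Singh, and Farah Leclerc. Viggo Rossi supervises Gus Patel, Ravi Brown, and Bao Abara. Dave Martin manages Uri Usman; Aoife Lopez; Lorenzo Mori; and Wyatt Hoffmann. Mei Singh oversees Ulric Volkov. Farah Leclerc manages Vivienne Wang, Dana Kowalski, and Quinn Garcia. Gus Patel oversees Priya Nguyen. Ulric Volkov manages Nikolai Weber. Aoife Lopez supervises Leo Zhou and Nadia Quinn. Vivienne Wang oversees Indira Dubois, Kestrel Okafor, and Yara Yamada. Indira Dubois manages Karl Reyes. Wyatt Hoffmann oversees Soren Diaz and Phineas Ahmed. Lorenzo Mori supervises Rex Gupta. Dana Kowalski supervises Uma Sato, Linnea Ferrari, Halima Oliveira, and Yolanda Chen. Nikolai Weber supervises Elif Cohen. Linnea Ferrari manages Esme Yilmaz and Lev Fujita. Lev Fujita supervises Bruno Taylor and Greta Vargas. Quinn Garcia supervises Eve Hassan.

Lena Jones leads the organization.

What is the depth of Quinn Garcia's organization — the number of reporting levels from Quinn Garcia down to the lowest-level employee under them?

1

The longest chain under Quinn Garcia runs Quinn Garcia → Eve Hassan, which is 1 level below Quinn Garcia.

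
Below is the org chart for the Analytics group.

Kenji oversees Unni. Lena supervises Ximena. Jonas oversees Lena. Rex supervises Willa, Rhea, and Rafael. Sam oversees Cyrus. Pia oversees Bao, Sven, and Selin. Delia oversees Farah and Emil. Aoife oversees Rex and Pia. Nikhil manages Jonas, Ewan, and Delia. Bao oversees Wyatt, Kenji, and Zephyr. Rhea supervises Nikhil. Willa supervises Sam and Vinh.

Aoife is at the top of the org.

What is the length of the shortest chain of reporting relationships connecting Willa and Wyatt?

5

Willa is 2 levels below Aoife, and Wyatt is 3 levels below Aoife (their lowest common manager). The shortest path runs up from Willa to Aoife and back down to Wyatt: 2 + 3 = 5 links.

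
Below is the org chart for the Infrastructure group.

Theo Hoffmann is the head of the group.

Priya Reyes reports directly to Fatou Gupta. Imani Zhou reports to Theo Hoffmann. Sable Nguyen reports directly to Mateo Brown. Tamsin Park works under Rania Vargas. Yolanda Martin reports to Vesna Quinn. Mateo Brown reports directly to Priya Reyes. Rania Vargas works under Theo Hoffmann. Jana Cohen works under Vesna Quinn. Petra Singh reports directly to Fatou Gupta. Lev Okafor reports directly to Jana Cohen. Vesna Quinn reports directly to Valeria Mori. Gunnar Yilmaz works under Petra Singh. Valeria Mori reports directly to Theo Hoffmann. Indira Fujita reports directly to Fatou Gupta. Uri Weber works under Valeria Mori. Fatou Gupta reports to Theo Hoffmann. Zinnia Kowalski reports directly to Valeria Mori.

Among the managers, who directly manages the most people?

Direct-report counts: Theo Hoffmann has 4; Valeria Mori has 3; Vesna Quinn has 2; Jana Cohen has 1; Fatou Gupta has 3; Petra Singh has 1; Priya Reyes has 1; Mateo Brown has 1; Rania Vargas has 1. The largest is 4, held by Theo Hoffmann.

Theo Hoffmann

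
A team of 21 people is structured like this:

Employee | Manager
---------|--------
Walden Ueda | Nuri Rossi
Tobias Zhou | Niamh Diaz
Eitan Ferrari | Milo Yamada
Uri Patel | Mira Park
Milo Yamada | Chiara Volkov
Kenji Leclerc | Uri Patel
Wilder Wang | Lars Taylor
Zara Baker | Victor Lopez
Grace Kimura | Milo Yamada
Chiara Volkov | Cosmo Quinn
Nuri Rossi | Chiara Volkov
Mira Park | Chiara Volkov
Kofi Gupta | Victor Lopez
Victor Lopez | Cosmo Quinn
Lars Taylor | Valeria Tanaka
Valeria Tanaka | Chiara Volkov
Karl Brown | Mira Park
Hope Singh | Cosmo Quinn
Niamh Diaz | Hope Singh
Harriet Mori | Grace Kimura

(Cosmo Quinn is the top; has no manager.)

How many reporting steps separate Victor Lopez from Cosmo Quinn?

Chain from Victor Lopez up to Cosmo Quinn: Victor Lopez → Cosmo Quinn. That is 1 step up, so Victor Lopez is 1 level below Cosmo Quinn.

1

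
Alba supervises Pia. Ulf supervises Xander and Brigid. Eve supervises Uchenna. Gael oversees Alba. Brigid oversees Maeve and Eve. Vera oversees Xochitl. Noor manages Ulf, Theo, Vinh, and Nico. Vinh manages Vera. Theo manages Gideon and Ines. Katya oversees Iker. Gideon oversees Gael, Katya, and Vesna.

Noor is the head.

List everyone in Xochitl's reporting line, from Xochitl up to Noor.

Xochitl reports to Vera. Vera reports to Vinh. Vinh reports to Noor. Noor is at the top.

Xochitl -> Vera -> Vinh -> Noor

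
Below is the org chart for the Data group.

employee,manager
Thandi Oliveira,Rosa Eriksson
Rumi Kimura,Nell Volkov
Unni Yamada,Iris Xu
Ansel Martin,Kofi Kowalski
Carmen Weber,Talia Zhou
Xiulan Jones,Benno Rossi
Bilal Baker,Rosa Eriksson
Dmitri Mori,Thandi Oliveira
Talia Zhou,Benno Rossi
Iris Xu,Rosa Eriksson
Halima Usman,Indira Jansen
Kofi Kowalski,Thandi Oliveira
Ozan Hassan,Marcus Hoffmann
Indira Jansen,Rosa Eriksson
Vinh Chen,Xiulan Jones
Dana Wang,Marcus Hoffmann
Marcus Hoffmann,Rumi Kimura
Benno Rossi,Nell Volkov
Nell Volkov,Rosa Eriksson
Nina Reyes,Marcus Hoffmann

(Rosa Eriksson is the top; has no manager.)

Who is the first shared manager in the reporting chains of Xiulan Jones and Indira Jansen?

Xiulan Jones's chain of managers is Benno Rossi, Nell Volkov, Rosa Eriksson. Indira Jansen's chain of managers is Rosa Eriksson. The first manager that appears in both chains is Rosa Eriksson.

Rosa Eriksson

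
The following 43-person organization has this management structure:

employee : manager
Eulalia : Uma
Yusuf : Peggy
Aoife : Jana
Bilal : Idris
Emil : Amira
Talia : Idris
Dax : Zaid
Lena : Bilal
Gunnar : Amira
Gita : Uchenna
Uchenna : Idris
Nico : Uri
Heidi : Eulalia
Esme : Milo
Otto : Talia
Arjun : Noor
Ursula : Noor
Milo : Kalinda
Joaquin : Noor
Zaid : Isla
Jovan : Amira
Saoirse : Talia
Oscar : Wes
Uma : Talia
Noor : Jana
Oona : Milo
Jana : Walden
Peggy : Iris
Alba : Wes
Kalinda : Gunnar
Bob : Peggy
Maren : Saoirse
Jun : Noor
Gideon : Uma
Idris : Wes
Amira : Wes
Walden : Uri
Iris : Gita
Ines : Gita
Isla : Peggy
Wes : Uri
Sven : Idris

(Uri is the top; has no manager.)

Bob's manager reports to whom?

Bob reports to Peggy, and Peggy reports to Iris. So Bob's skip-level manager is Iris.

Iris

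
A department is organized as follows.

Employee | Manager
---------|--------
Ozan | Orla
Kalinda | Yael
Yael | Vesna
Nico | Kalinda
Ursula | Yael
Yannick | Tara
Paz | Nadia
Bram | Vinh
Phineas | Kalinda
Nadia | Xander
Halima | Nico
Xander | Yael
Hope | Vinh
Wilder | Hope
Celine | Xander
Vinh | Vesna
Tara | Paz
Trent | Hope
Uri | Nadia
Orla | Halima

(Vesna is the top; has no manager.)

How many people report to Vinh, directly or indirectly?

4

Vinh directly manages Hope, Bram. Under Hope: Trent, Wilder (2). Bram has no reports. So Vinh's organization is 2 direct reports plus everyone under them: 3 + 1 = 4.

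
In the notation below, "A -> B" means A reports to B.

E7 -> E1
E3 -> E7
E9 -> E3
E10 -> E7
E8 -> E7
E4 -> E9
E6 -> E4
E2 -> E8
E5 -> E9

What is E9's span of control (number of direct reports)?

2

E9 directly manages E4, E5. That is 2 direct reports.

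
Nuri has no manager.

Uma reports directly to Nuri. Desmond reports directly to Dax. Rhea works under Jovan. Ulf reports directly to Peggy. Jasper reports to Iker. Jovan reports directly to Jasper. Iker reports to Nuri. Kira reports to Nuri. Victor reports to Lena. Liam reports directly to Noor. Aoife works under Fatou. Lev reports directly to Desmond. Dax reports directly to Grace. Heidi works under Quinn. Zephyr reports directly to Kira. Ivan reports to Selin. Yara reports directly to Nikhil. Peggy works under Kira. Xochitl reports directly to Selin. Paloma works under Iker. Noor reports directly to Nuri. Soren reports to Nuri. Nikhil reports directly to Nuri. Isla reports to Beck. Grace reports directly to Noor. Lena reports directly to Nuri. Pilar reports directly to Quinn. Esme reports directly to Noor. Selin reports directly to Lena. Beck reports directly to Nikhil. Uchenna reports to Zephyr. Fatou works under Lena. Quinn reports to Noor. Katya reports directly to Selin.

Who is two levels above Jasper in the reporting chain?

Nuri

Jasper reports to Iker, and Iker reports to Nuri. So Jasper's skip-level manager is Nuri.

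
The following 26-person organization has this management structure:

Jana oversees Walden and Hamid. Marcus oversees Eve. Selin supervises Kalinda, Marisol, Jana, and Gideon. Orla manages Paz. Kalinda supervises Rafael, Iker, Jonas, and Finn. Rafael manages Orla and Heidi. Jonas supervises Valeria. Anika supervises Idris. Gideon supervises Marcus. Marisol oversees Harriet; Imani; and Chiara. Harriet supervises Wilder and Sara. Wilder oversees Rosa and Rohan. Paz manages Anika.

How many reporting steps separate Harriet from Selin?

2

Chain from Harriet up to Selin: Harriet → Marisol → Selin. That is 2 steps up, so Harriet is 2 levels below Selin.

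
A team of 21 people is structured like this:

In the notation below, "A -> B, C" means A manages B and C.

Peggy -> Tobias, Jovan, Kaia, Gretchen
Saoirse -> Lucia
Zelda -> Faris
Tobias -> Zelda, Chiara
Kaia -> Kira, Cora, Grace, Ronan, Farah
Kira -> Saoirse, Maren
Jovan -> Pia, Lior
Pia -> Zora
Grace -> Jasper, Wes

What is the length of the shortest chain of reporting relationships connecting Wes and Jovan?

4

Wes is 3 levels below Peggy, and Jovan is 1 level below Peggy (their lowest common manager). The shortest path runs up from Wes to Peggy and back down to Jovan: 3 + 1 = 4 links.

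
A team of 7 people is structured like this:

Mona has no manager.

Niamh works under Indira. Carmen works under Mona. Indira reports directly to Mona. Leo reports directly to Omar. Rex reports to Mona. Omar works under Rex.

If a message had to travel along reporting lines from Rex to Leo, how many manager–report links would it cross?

2

Leo is in Rex's organization: the chain from Leo up to Rex is Leo → Omar → Rex, which is 2 links.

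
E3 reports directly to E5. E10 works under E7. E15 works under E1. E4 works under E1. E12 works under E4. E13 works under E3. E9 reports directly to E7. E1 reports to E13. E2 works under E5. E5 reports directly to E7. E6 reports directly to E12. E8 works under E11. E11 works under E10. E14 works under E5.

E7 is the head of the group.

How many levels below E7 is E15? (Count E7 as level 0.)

5

Chain from E15 up to E7: E15 → E1 → E13 → E3 → E5 → E7. That is 5 steps up, so E15 is 5 levels below E7.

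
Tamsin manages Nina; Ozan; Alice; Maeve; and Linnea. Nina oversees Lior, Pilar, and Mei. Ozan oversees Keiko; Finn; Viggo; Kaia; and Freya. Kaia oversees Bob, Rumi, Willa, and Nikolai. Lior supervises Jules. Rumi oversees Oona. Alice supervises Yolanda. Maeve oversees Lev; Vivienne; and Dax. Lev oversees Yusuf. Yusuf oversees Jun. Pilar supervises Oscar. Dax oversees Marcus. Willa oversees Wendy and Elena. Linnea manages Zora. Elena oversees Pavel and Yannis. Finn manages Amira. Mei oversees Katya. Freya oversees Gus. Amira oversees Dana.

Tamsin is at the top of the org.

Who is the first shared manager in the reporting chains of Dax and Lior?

Dax's chain of managers is Maeve, Tamsin. Lior's chain of managers is Nina, Tamsin. The first manager that appears in both chains is Tamsin.

Tamsin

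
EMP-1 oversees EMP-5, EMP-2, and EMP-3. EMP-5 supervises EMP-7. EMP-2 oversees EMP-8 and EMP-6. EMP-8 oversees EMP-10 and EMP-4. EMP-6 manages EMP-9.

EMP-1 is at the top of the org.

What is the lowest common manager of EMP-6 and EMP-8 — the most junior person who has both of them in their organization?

EMP-6's chain of managers is EMP-2, EMP-1. EMP-8's chain of managers is EMP-2, EMP-1. The first manager that appears in both chains is EMP-2.

EMP-2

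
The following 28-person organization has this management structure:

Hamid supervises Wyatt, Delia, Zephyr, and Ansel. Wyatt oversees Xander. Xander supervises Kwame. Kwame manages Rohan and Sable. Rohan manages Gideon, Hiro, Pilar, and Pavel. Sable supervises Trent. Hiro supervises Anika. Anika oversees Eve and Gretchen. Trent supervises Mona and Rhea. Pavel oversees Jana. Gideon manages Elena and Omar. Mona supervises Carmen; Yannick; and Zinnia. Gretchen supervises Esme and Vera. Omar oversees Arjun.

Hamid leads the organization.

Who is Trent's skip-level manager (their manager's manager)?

Trent reports to Sable, and Sable reports to Kwame. So Trent's skip-level manager is Kwame.

Kwame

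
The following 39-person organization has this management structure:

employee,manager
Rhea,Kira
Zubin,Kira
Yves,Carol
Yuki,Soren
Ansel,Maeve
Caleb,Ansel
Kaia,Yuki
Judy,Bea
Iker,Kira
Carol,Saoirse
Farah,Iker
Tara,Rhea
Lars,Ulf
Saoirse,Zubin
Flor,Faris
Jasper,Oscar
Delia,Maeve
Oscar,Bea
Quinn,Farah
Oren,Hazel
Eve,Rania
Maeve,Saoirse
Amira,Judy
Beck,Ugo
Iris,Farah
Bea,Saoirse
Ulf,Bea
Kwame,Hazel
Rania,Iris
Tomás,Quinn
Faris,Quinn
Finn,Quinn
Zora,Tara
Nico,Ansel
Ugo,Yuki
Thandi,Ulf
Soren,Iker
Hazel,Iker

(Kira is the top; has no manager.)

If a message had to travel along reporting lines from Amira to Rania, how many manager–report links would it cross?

9

Amira is 5 levels below Kira, and Rania is 4 levels below Kira (their lowest common manager). The shortest path runs up from Amira to Kira and back down to Rania: 5 + 4 = 9 links.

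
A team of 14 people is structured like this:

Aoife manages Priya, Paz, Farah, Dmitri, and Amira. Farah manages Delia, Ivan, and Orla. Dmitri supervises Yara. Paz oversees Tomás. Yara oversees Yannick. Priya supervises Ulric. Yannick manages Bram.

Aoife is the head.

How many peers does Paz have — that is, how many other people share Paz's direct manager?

Paz reports to Aoife. Aoife's other direct reports are Farah, Dmitri, Amira, Priya — 4 peers.

4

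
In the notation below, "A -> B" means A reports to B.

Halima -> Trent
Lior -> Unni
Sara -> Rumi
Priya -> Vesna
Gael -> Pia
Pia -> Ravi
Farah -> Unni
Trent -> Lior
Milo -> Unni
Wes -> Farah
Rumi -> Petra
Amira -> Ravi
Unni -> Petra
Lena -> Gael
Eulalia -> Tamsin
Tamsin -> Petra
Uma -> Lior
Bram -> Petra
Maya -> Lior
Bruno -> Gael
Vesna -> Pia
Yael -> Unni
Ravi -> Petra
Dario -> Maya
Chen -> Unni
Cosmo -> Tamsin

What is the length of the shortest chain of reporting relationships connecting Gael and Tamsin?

Gael is 3 levels below Petra, and Tamsin is 1 level below Petra (their lowest common manager). The shortest path runs up from Gael to Petra and back down to Tamsin: 3 + 1 = 4 links.

4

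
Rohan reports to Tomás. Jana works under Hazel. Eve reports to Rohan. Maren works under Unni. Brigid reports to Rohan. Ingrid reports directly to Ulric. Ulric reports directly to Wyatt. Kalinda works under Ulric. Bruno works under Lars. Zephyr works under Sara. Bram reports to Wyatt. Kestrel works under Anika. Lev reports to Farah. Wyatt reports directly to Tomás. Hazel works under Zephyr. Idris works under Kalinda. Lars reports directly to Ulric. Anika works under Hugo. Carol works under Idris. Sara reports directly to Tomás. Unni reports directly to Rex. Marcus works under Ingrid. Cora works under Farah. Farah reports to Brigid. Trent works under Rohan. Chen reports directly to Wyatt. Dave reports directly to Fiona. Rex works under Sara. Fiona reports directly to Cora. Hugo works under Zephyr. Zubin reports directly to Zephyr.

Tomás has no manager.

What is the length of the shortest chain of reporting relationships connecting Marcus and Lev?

8

Marcus is 4 levels below Tomás, and Lev is 4 levels below Tomás (their lowest common manager). The shortest path runs up from Marcus to Tomás and back down to Lev: 4 + 4 = 8 links.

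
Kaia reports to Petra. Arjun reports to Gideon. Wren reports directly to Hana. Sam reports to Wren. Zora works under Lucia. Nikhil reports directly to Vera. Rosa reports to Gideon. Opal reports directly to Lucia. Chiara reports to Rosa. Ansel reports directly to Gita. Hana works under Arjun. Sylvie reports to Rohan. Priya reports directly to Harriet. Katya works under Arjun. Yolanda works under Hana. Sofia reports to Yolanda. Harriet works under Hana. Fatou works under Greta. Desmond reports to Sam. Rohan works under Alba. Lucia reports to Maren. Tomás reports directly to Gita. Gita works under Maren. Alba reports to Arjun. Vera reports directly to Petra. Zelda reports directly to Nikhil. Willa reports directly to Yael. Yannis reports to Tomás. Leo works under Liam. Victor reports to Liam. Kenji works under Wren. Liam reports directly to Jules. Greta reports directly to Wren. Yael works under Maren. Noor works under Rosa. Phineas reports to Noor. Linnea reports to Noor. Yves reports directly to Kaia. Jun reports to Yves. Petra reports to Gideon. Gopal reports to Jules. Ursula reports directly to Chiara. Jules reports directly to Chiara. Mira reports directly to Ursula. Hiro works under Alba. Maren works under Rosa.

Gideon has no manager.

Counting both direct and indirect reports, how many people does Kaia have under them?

2

Kaia directly manages Yves. Under Yves: Jun (1). That's 2 in total.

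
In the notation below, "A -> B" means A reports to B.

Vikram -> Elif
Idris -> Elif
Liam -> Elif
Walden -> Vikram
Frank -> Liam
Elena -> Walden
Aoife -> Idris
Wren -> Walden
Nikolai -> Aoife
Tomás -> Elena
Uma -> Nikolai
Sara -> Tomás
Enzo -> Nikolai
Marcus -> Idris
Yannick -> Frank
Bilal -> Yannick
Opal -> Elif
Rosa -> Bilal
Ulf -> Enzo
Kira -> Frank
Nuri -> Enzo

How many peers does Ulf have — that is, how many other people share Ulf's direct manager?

1

Ulf reports to Enzo. Enzo's other direct reports are Nuri — 1 peer.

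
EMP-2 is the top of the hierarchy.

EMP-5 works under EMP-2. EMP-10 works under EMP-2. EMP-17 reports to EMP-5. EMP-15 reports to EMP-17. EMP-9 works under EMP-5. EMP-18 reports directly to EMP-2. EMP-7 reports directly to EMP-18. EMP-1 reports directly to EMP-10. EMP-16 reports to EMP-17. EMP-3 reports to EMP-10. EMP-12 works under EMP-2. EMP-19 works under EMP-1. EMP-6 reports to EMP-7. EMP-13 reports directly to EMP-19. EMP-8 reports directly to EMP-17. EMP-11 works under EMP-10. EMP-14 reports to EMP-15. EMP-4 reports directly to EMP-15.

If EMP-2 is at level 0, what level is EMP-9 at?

Chain from EMP-9 up to EMP-2: EMP-9 → EMP-5 → EMP-2. That is 2 steps up, so EMP-9 is 2 levels below EMP-2.

2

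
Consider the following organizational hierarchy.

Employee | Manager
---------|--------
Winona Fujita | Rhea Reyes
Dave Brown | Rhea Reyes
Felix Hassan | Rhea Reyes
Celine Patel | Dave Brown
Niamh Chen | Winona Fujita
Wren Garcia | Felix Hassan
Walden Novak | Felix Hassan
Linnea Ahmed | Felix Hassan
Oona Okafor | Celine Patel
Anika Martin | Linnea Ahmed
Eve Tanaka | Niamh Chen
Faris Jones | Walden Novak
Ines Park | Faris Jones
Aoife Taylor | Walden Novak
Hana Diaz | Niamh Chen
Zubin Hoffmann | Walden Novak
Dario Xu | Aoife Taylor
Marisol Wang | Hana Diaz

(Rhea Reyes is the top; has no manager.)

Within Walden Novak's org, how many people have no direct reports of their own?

3

The people in Walden Novak's organization with no one reporting to them are Zubin Hoffmann, Dario Xu, Ines Park. That is 3.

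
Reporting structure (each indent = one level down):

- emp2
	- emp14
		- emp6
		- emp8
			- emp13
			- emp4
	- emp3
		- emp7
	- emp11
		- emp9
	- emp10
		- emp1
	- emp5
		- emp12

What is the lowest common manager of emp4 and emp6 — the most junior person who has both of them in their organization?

emp14

emp4's chain of managers is emp8, emp14, emp2. emp6's chain of managers is emp14, emp2. The first manager that appears in both chains is emp14.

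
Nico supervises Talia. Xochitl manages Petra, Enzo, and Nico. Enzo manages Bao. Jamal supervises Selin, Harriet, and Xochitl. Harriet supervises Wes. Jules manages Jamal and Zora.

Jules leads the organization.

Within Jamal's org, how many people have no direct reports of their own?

The people in Jamal's organization with no one reporting to them are Wes, Selin, Petra, Bao, Talia. That is 5.

5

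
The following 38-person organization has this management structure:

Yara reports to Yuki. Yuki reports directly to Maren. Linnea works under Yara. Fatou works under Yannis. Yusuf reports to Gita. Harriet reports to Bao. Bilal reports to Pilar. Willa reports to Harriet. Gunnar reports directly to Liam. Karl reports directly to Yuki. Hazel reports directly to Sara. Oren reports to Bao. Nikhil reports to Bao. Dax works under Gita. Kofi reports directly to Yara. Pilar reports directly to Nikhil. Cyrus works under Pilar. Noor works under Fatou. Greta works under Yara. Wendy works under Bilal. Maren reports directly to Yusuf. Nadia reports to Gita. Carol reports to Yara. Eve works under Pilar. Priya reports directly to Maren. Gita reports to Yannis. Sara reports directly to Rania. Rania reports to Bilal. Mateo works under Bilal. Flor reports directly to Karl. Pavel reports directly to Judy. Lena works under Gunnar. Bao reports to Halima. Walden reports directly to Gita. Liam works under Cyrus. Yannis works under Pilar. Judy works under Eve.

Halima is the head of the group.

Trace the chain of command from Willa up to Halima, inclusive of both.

Willa reports to Harriet. Harriet reports to Bao. Bao reports to Halima. Halima is at the top.

Willa -> Harriet -> Bao -> Halima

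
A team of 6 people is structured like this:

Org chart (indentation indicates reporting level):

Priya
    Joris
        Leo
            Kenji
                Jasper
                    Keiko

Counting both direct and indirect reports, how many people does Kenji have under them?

Kenji directly manages Jasper. Under Jasper: Keiko (1). That's 2 in total.

2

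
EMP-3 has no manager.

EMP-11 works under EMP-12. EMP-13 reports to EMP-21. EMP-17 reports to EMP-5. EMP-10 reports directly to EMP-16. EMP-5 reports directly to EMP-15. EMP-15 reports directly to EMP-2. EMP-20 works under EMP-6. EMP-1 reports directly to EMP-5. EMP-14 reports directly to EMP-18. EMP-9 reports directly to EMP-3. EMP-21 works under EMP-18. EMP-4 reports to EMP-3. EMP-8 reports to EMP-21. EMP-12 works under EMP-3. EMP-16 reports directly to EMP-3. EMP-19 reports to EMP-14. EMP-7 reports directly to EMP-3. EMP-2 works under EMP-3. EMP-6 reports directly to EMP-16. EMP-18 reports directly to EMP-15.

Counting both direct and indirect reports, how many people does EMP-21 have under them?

EMP-21 directly manages EMP-13, EMP-8. EMP-13 has no reports. EMP-8 has no reports. So EMP-21's organization is 2 direct reports plus everyone under them: 1 + 1 = 2.

2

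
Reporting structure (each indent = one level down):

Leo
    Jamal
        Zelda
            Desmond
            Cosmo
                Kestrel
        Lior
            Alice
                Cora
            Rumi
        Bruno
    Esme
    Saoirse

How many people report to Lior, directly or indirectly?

Lior directly manages Alice, Rumi. Under Alice: Cora (1). Rumi has no reports. So Lior's organization is 2 direct reports plus everyone under them: 2 + 1 = 3.

3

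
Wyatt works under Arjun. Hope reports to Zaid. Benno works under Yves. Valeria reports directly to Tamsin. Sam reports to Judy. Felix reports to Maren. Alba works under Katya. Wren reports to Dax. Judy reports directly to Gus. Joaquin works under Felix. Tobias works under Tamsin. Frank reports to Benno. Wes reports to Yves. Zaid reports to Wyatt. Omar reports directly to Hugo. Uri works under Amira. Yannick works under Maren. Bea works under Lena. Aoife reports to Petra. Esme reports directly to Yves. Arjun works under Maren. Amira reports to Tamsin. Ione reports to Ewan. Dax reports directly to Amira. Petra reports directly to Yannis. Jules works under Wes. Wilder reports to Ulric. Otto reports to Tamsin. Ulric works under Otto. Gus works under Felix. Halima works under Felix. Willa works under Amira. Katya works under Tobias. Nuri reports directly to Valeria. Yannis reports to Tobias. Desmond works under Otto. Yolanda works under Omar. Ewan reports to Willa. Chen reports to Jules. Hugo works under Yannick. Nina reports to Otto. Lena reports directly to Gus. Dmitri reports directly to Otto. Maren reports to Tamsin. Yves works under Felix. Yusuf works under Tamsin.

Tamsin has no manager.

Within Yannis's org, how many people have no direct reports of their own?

1

The only person in Yannis's organization with no one reporting to them is Aoife. That is 1.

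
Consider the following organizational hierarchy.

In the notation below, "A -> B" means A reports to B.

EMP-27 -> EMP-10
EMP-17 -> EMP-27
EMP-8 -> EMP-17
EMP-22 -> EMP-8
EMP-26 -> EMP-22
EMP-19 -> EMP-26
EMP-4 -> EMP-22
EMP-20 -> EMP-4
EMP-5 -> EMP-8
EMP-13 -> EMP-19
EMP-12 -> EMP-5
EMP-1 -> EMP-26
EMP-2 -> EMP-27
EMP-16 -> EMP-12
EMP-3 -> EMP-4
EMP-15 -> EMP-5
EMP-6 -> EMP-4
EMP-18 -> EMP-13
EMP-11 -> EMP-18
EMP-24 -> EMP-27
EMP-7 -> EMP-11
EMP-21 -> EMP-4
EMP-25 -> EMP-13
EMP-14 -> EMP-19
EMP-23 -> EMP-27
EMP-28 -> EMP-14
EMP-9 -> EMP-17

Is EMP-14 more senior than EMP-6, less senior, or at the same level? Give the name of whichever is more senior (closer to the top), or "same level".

EMP-14 is 7 levels below EMP-10; EMP-6 is 6. EMP-6 is higher.

EMP-6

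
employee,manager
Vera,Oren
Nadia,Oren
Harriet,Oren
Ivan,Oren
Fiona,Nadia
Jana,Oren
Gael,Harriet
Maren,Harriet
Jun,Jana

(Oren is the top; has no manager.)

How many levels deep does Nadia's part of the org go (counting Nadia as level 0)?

1

The longest chain under Nadia runs Nadia → Fiona, which is 1 level below Nadia.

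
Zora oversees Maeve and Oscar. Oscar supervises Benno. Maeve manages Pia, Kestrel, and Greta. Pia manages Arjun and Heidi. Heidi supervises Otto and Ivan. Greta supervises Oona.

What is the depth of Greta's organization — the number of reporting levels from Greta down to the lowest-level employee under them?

1

The longest chain under Greta runs Greta → Oona, which is 1 level below Greta.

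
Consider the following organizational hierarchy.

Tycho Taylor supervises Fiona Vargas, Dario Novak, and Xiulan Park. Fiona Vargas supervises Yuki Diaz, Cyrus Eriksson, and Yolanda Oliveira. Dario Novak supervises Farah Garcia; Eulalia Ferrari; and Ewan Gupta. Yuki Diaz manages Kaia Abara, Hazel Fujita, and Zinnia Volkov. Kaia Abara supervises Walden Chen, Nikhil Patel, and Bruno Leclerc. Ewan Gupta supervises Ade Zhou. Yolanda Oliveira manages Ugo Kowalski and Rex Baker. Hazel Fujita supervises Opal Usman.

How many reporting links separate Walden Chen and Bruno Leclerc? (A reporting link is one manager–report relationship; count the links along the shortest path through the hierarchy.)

Walden Chen is 1 level below Kaia Abara, and Bruno Leclerc is 1 level below Kaia Abara (their lowest common manager). The shortest path runs up from Walden Chen to Kaia Abara and back down to Bruno Leclerc: 1 + 1 = 2 links.

2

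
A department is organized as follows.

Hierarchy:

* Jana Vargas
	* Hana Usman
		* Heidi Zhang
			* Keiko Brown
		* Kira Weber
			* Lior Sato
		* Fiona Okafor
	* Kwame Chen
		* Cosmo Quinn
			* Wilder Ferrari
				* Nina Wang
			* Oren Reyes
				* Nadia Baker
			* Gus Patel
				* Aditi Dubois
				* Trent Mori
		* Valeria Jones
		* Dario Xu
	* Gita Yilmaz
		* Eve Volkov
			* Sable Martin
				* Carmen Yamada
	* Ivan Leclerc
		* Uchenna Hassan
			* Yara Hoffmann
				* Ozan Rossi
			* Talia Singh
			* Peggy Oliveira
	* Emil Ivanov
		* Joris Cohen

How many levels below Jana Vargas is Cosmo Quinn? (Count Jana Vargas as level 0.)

2

Chain from Cosmo Quinn up to Jana Vargas: Cosmo Quinn → Kwame Chen → Jana Vargas. That is 2 steps up, so Cosmo Quinn is 2 levels below Jana Vargas.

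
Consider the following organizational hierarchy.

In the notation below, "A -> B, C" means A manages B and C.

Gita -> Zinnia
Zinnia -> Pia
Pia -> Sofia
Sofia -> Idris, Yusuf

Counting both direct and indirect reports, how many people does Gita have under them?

5

Gita directly manages Zinnia. Under Zinnia: Pia, Sofia, Yusuf, Idris (4). That's 5 in total.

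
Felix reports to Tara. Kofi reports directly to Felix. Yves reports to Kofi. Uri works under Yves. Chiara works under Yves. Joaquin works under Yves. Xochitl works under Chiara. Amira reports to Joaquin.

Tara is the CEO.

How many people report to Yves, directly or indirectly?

5

Yves directly manages Uri, Chiara, Joaquin. Uri has no reports. Under Chiara: Xochitl (1). Under Joaquin: Amira (1). So Yves's organization is 3 direct reports plus everyone under them: 1 + 2 + 2 = 5.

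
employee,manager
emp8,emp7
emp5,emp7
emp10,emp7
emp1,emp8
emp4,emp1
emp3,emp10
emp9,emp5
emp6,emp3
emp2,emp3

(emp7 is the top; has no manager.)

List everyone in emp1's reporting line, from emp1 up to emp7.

emp1 reports to emp8. emp8 reports to emp7. emp7 is at the top.

emp1 -> emp8 -> emp7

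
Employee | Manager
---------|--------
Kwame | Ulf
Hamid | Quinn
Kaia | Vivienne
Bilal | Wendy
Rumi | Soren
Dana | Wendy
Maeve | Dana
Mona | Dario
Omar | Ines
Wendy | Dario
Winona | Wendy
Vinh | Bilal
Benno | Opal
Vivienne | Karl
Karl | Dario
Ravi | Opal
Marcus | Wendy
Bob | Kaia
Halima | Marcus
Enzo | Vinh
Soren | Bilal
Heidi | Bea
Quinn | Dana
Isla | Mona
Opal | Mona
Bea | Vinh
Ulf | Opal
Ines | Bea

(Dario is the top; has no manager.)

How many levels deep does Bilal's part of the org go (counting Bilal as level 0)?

The longest chain under Bilal runs Bilal → Vinh → Bea → Ines → Omar, which is 4 levels below Bilal.

4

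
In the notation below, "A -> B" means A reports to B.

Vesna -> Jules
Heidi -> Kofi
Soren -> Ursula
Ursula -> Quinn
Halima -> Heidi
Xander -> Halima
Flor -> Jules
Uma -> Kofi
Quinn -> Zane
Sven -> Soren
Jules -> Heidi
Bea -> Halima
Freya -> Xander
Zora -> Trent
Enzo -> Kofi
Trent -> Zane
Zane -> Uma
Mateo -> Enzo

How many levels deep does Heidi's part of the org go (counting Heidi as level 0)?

3

The longest chain under Heidi runs Heidi → Halima → Xander → Freya, which is 3 levels below Heidi.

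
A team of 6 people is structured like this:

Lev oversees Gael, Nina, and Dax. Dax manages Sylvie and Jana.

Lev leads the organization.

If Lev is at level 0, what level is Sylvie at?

2

Chain from Sylvie up to Lev: Sylvie → Dax → Lev. That is 2 steps up, so Sylvie is 2 levels below Lev.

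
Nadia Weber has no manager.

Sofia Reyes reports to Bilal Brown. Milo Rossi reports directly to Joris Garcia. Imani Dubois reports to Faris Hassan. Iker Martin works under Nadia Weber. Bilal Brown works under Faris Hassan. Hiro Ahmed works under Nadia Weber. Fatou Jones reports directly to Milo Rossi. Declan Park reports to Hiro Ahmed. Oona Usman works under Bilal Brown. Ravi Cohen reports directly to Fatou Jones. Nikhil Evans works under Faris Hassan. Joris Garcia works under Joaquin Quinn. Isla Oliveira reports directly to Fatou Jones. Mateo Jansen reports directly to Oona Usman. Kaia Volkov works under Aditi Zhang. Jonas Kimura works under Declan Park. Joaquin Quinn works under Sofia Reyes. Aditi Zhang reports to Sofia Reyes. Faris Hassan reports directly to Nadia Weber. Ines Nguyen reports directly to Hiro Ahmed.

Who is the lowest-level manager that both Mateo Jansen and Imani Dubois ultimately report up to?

Faris Hassan

Mateo Jansen's chain of managers is Oona Usman, Bilal Brown, Faris Hassan, Nadia Weber. Imani Dubois's chain of managers is Faris Hassan, Nadia Weber. The first manager that appears in both chains is Faris Hassan.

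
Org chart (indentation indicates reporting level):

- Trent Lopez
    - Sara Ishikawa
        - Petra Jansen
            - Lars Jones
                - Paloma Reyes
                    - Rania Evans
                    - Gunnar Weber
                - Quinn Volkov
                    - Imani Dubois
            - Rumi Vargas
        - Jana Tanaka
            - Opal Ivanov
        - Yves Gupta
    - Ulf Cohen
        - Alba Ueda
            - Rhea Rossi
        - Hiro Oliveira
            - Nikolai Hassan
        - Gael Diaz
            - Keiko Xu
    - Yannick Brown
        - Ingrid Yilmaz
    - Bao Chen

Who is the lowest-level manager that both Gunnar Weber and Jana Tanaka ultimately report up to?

Gunnar Weber's chain of managers is Paloma Reyes, Lars Jones, Petra Jansen, Sara Ishikawa, Trent Lopez. Jana Tanaka's chain of managers is Sara Ishikawa, Trent Lopez. The first manager that appears in both chains is Sara Ishikawa.

Sara Ishikawa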